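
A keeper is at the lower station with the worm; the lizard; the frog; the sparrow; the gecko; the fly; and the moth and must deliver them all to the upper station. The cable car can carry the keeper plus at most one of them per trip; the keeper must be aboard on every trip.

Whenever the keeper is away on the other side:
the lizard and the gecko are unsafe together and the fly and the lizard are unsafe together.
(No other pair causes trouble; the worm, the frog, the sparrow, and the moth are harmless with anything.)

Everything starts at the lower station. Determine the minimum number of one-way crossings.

15

Counting alone: the keeper can take at most 1 across per trip to the upper station, so moving all 7 needs at least 7 loaded trips out, with a return between consecutive ones — at least 13 crossings.
The safety rule pushes this higher. Following every safe sequence of crossings, the most of the 7 that can be at the upper station as the cable car arrives there on crossing 13 is 6 — never all 7.
So no plan with fewer than 15 crossings exists, and this one achieves 15:
1. Keeper goes to the upper station with the lizard.
2. Keeper goes back to the lower station alone.
3. Keeper goes to the upper station with the worm.
4. Keeper goes back to the lower station alone.
5. Keeper goes to the upper station with the frog.
6. Keeper goes back to the lower station alone.
7. Keeper goes to the upper station with the sparrow.
8. Keeper goes back to the lower station alone.
9. Keeper goes to the upper station with the gecko.
10. Keeper goes back to the lower station with the lizard.
11. Keeper goes to the upper station with the fly.
12. Keeper goes back to the lower station alone.
13. Keeper goes to the upper station with the moth.
14. Keeper goes back to the lower station alone.
15. Keeper goes to the upper station with the lizard.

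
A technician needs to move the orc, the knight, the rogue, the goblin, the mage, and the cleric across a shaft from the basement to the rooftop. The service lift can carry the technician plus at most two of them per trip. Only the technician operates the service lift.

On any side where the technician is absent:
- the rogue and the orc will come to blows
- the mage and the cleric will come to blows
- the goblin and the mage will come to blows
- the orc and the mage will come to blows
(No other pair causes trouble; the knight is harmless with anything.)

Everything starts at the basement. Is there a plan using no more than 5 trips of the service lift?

Counting alone: the technician can take at most 2 across per trip to the rooftop, so moving all 6 needs at least 3 loaded trips out, with a return between consecutive ones — at least 5 crossings.
The safety rule pushes this higher. Following every safe sequence of crossings, the most of the 6 that can be at the rooftop as the service lift arrives there on crossing 5 is 5 — never all 6.
So the move cannot be finished within 5 crossings. (The shortest complete plan takes 7:)
1. Technician goes to the rooftop with the mage and the orc.
2. Technician goes back to the basement with the orc.
3. Technician goes to the rooftop with the knight and the orc.
4. Technician goes back to the basement with the mage.
5. Technician goes to the rooftop with the cleric and the goblin.
6. Technician goes back to the basement alone.
7. Technician goes to the rooftop with the mage and the rogue.

No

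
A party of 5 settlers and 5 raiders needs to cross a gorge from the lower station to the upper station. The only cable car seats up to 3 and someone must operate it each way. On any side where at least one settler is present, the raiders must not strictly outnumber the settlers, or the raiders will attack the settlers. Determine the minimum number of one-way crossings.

Counting alone: each trip to the upper station takes at most 3 across and each return brings at least 1 back, so after t trips out (and t−1 returns) at most 3t − (t−1) of the 10 are across; that first reaches 10 at t = 5, so at least 9 crossings are needed.
The safety rule pushes this higher. Following every safe sequence of crossings, the most of the 10 that can be at the upper station as the cable car arrives there on crossing 9 is 9 — never all 10.
So no plan with fewer than 11 crossings exists, and this one achieves 11:
1. 2 raiders → the upper station.  (the lower station: 5S 3R; the upper station: 0S 2R)
2. 1 raider ← the lower station.  (the lower station: 5S 4R; the upper station: 0S 1R)
3. 3 raiders → the upper station.  (the lower station: 5S 1R; the upper station: 0S 4R)
4. 1 raider ← the lower station.  (the lower station: 5S 2R; the upper station: 0S 3R)
5. 3 settlers → the upper station.  (the lower station: 2S 2R; the upper station: 3S 3R)
6. 1 settler and 1 raider ← the lower station.  (the lower station: 3S 3R; the upper station: 2S 2R)
7. 3 settlers → the upper station.  (the lower station: 0S 3R; the upper station: 5S 2R)
8. 1 raider ← the lower station.  (the lower station: 0S 4R; the upper station: 5S 1R)
9. 2 raiders → the upper station.  (the lower station: 0S 2R; the upper station: 5S 3R)
10. 1 raider ← the lower station.  (the lower station: 0S 3R; the upper station: 5S 2R)
11. 3 raiders → the upper station.  (the lower station: 0S 0R; the upper station: 5S 5R)

11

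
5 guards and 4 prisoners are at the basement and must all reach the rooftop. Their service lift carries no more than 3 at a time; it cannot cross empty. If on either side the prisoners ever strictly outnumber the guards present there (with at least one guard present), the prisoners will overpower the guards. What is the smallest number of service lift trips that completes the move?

Counting alone: each trip to the rooftop takes at most 3 across and each return brings at least 1 back, so after t trips out (and t−1 returns) at most 3t − (t−1) of the 9 are across; that first reaches 9 at t = 4, so at least 7 crossings are needed.
The plan below uses exactly 7 crossings, so it is optimal:
1. 3 prisoners → the rooftop.  (the basement: 5G 1P; the rooftop: 0G 3P)
2. 1 prisoner ← the basement.  (the basement: 5G 2P; the rooftop: 0G 2P)
3. 3 guards → the rooftop.  (the basement: 2G 2P; the rooftop: 3G 2P)
4. 1 guard ← the basement.  (the basement: 3G 2P; the rooftop: 2G 2P)
5. 2 guards and 1 prisoner → the rooftop.  (the basement: 1G 1P; the rooftop: 4G 3P)
6. 1 guard ← the basement.  (the basement: 2G 1P; the rooftop: 3G 3P)
7. 2 guards and 1 prisoner → the rooftop.  (the basement: 0G 0P; the rooftop: 5G 4P)

7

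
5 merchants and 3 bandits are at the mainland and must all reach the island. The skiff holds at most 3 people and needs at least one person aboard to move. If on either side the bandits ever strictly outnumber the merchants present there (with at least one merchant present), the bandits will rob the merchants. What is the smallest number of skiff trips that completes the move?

Counting alone: each trip to the island takes at most 3 across and each return brings at least 1 back, so after t trips out (and t−1 returns) at most 3t − (t−1) of the 8 are across; that first reaches 8 at t = 4, so at least 7 crossings are needed.
The plan below uses exactly 7 crossings, so it is optimal:
1. 2 bandits → the island.  (the mainland: 5M 1B; the island: 0M 2B)
2. 1 bandit ← the mainland.  (the mainland: 5M 2B; the island: 0M 1B)
3. 2 merchants and 1 bandit → the island.  (the mainland: 3M 1B; the island: 2M 2B)
4. 1 bandit ← the mainland.  (the mainland: 3M 2B; the island: 2M 1B)
5. 1 merchant and 2 bandits → the island.  (the mainland: 2M 0B; the island: 3M 3B)
6. 1 bandit ← the mainland.  (the mainland: 2M 1B; the island: 3M 2B)
7. 2 merchants and 1 bandit → the island.  (the mainland: 0M 0B; the island: 5M 3B)

7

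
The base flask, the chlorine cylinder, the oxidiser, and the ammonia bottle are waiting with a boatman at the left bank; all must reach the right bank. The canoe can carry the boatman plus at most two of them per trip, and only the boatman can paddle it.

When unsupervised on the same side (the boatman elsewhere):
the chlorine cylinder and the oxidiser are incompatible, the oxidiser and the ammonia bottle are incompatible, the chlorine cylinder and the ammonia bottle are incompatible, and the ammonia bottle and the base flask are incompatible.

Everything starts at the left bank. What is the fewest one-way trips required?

5

Counting alone: the boatman can take at most 2 across per trip to the right bank, so moving all 4 needs at least 2 loaded trips out, with a return between consecutive ones — at least 3 crossings.
The safety rule pushes this higher. Following every safe sequence of crossings, the most of the 4 that can be at the right bank as the canoe arrives there on crossing 3 is 3 — never all 4.
So no plan with fewer than 5 crossings exists, and this one achieves 5:
1. Boatman goes to the right bank with the ammonia bottle and the chlorine cylinder.
2. Boatman goes back to the left bank with the chlorine cylinder.
3. Boatman goes to the right bank with the base flask and the chlorine cylinder.
4. Boatman goes back to the left bank with the ammonia bottle.
5. Boatman goes to the right bank with the ammonia bottle and the oxidiser.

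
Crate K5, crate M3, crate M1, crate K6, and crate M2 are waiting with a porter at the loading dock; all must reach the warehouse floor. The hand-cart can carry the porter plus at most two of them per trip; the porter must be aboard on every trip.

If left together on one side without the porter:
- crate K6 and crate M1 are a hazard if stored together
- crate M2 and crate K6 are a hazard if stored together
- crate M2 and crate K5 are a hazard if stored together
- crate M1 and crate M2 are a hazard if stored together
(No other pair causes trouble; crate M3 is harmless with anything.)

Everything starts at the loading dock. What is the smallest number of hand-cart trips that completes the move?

7

Counting alone: the porter can take at most 2 across per trip to the warehouse floor, so moving all 5 needs at least 3 loaded trips out, with a return between consecutive ones — at least 5 crossings.
The safety rule pushes this higher. Following every safe sequence of crossings, the most of the 5 that can be at the warehouse floor as the hand-cart arrives there on crossing 5 is 4 — never all 5.
So no plan with fewer than 7 crossings exists, and this one achieves 7:
1. Porter goes to the warehouse floor with crate M1 and crate M2.  [the loading dock: crate K5, crate K6, crate M3 | the warehouse floor: crate M1, crate M2]
2. Porter goes back to the loading dock with crate M1.  [the loading dock: crate K5, crate K6, crate M1, crate M3 | the warehouse floor: crate M2]
3. Porter goes to the warehouse floor with crate K5 and crate M1.  [the loading dock: crate K6, crate M3 | the warehouse floor: crate K5, crate M1, crate M2]
4. Porter goes back to the loading dock with crate M2.  [the loading dock: crate K6, crate M2, crate M3 | the warehouse floor: crate K5, crate M1]
5. Porter goes to the warehouse floor with crate K6 and crate M3.  [the loading dock: crate M2 | the warehouse floor: crate K5, crate K6, crate M1, crate M3]
6. Porter goes back to the loading dock with crate M1.  [the loading dock: crate M1, crate M2 | the warehouse floor: crate K5, crate K6, crate M3]
7. Porter goes to the warehouse floor with crate M1 and crate M2.  [the loading dock: — | the warehouse floor: crate K5, crate K6, crate M1, crate M2, crate M3]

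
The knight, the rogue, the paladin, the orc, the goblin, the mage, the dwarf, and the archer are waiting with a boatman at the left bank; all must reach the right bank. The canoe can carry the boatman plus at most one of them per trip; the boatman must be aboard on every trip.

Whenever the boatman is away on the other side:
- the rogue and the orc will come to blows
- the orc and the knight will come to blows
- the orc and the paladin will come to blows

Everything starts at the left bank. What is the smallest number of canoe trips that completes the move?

Following every safe sequence of crossings from the start, the most of the 8 that can be at the right bank as the canoe arrives there on crossings 1, 3, 5, 7, 9, 11 is 1, 2, 3, 4, 5, 6 respectively; the best ever achieved is 6 of 8.
From crossing 13 on, no configuration arises that was not already reachable earlier: only 144 distinct safe configurations (who is on which side, and where the canoe is) can ever be reached, none of them has everyone across, and every continuation just revisits them. So no valid plan exists.

impossible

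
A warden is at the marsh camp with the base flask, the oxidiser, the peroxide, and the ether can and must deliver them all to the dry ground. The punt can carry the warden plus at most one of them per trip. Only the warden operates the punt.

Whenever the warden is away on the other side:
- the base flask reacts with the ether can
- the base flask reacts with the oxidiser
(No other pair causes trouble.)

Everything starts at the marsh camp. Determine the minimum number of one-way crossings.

9

Counting alone: the warden can take at most 1 across per trip to the dry ground, so moving all 4 needs at least 4 loaded trips out, with a return between consecutive ones — at least 7 crossings.
The safety rule pushes this higher. Following every safe sequence of crossings, the most of the 4 that can be at the dry ground as the punt arrives there on crossing 7 is 3 — never all 4.
So no plan with fewer than 9 crossings exists, and this one achieves 9:
1. Warden goes to the dry ground with the base flask.
2. Warden goes back to the marsh camp alone.
3. Warden goes to the dry ground with the oxidiser.
4. Warden goes back to the marsh camp with the base flask.
5. Warden goes to the dry ground with the ether can.
6. Warden goes back to the marsh camp alone.
7. Warden goes to the dry ground with the peroxide.
8. Warden goes back to the marsh camp alone.
9. Warden goes to the dry ground with the base flask.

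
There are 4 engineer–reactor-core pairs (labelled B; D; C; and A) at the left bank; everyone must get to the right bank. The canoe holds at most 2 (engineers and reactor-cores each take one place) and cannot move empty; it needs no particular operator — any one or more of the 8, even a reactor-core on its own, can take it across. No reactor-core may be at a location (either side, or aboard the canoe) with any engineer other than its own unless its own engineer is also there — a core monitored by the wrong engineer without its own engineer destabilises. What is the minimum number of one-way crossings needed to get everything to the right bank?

Following every safe sequence of crossings from the start, the most of the 8 that can be at the right bank as the canoe arrives there on crossings 1, 3, 5 is 2, 3, 4 respectively; the best ever achieved is 4 of 8.
From crossing 7 on, no configuration arises that was not already reachable earlier: only 44 distinct safe configurations (who is on which side, and where the canoe is) can ever be reached, none of them has everyone across, and every continuation just revisits them. So no valid plan exists.

impossible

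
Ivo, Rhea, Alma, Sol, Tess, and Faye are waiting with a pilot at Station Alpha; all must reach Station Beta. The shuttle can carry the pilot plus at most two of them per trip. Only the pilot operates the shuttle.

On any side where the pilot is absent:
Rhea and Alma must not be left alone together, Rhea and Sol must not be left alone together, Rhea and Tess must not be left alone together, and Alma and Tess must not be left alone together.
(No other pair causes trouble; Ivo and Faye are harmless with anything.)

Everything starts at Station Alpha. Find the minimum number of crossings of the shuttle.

9

Counting alone: the pilot can take at most 2 across per trip to Station Beta, so moving all 6 needs at least 3 loaded trips out, with a return between consecutive ones — at least 5 crossings.
The safety rule pushes this higher. Following every safe sequence of crossings, the most of the 6 that can be at Station Beta as the shuttle arrives there on crossings 5, 7 is 4, 5 respectively — never all 6.
So no plan with fewer than 9 crossings exists, and this one achieves 9:
1. Pilot goes to Station Beta with Alma and Rhea.  [Station Alpha: Faye, Ivo, Sol, Tess | Station Beta: Alma, Rhea]
2. Pilot goes back to Station Alpha with Rhea.  [Station Alpha: Faye, Ivo, Rhea, Sol, Tess | Station Beta: Alma]
3. Pilot goes to Station Beta with Ivo and Rhea.  [Station Alpha: Faye, Sol, Tess | Station Beta: Alma, Ivo, Rhea]
4. Pilot goes back to Station Alpha with Rhea.  [Station Alpha: Faye, Rhea, Sol, Tess | Station Beta: Alma, Ivo]
5. Pilot goes to Station Beta with Rhea and Sol.  [Station Alpha: Faye, Tess | Station Beta: Alma, Ivo, Rhea, Sol]
6. Pilot goes back to Station Alpha with Rhea.  [Station Alpha: Faye, Rhea, Tess | Station Beta: Alma, Ivo, Sol]
7. Pilot goes to Station Beta with Faye and Rhea.  [Station Alpha: Tess | Station Beta: Alma, Faye, Ivo, Rhea, Sol]
8. Pilot goes back to Station Alpha with Rhea.  [Station Alpha: Rhea, Tess | Station Beta: Alma, Faye, Ivo, Sol]
9. Pilot goes to Station Beta with Rhea and Tess.  [Station Alpha: — | Station Beta: Alma, Faye, Ivo, Rhea, Sol, Tess]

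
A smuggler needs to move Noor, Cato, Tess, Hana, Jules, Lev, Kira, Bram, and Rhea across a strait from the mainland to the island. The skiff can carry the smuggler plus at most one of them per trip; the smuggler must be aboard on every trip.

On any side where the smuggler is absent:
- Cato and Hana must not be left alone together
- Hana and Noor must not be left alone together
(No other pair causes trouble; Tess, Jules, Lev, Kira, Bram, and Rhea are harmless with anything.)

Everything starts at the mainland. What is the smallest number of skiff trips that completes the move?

19

Counting alone: the smuggler can take at most 1 across per trip to the island, so moving all 9 needs at least 9 loaded trips out, with a return between consecutive ones — at least 17 crossings.
The safety rule pushes this higher. Following every safe sequence of crossings, the most of the 9 that can be at the island as the skiff arrives there on crossing 17 is 8 — never all 9.
So no plan with fewer than 19 crossings exists, and this one achieves 19:
1. Smuggler goes to the island with Hana.
2. Smuggler goes back to the mainland alone.
3. Smuggler goes to the island with Noor.
4. Smuggler goes back to the mainland with Hana.
5. Smuggler goes to the island with Cato.
6. Smuggler goes back to the mainland alone.
7. Smuggler goes to the island with Tess.
8. Smuggler goes back to the mainland alone.
9. Smuggler goes to the island with Jules.
10. Smuggler goes back to the mainland alone.
11. Smuggler goes to the island with Lev.
12. Smuggler goes back to the mainland alone.
13. Smuggler goes to the island with Kira.
14. Smuggler goes back to the mainland alone.
15. Smuggler goes to the island with Bram.
16. Smuggler goes back to the mainland alone.
17. Smuggler goes to the island with Rhea.
18. Smuggler goes back to the mainland alone.
19. Smuggler goes to the island with Hana.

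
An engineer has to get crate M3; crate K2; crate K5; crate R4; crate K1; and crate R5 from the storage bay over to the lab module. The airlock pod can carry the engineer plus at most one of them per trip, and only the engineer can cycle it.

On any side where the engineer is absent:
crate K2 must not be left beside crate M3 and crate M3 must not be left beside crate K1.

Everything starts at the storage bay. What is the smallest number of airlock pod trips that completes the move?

13

Counting alone: the engineer can take at most 1 across per trip to the lab module, so moving all 6 needs at least 6 loaded trips out, with a return between consecutive ones — at least 11 crossings.
The safety rule pushes this higher. Following every safe sequence of crossings, the most of the 6 that can be at the lab module as the airlock pod arrives there on crossing 11 is 5 — never all 6.
So no plan with fewer than 13 crossings exists, and this one achieves 13:
1. Engineer goes to the lab module with crate M3.  [the storage bay: crate K1, crate K2, crate K5, crate R4, crate R5 | the lab module: crate M3]
2. Engineer goes back to the storage bay alone.  [the storage bay: crate K1, crate K2, crate K5, crate R4, crate R5 | the lab module: crate M3]
3. Engineer goes to the lab module with crate K2.  [the storage bay: crate K1, crate K5, crate R4, crate R5 | the lab module: crate K2, crate M3]
4. Engineer goes back to the storage bay with crate M3.  [the storage bay: crate K1, crate K5, crate M3, crate R4, crate R5 | the lab module: crate K2]
5. Engineer goes to the lab module with crate K1.  [the storage bay: crate K5, crate M3, crate R4, crate R5 | the lab module: crate K1, crate K2]
6. Engineer goes back to the storage bay alone.  [the storage bay: crate K5, crate M3, crate R4, crate R5 | the lab module: crate K1, crate K2]
7. Engineer goes to the lab module with crate K5.  [the storage bay: crate M3, crate R4, crate R5 | the lab module: crate K1, crate K2, crate K5]
8. Engineer goes back to the storage bay alone.  [the storage bay: crate M3, crate R4, crate R5 | the lab module: crate K1, crate K2, crate K5]
9. Engineer goes to the lab module with crate R4.  [the storage bay: crate M3, crate R5 | the lab module: crate K1, crate K2, crate K5, crate R4]
10. Engineer goes back to the storage bay alone.  [the storage bay: crate M3, crate R5 | the lab module: crate K1, crate K2, crate K5, crate R4]
11. Engineer goes to the lab module with crate R5.  [the storage bay: crate M3 | the lab module: crate K1, crate K2, crate K5, crate R4, crate R5]
12. Engineer goes back to the storage bay alone.  [the storage bay: crate M3 | the lab module: crate K1, crate K2, crate K5, crate R4, crate R5]
13. Engineer goes to the lab module with crate M3.  [the storage bay: — | the lab module: crate K1, crate K2, crate K5, crate M3, crate R4, crate R5]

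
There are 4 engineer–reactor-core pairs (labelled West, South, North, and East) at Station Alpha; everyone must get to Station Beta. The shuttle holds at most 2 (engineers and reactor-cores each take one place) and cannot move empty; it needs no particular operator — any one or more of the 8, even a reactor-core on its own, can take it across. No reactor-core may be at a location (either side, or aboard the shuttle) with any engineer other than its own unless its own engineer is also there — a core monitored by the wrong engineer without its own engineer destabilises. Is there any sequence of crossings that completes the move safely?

Following every safe sequence of crossings from the start, the most of the 8 that can be at Station Beta as the shuttle arrives there on crossings 1, 3, 5 is 2, 3, 4 respectively; the best ever achieved is 4 of 8.
From crossing 7 on, no configuration arises that was not already reachable earlier: only 44 distinct safe configurations (who is on which side, and where the shuttle is) can ever be reached, none of them has everyone across, and every continuation just revisits them. So no valid plan exists.

No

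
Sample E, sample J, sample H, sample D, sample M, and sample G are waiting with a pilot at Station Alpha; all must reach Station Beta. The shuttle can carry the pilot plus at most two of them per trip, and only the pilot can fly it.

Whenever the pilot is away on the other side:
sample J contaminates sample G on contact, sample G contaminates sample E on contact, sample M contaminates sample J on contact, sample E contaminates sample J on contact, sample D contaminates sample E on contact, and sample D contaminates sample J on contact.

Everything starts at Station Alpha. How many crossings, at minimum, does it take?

Counting alone: the pilot can take at most 2 across per trip to Station Beta, so moving all 6 needs at least 3 loaded trips out, with a return between consecutive ones — at least 5 crossings.
The safety rule pushes this higher. Following every safe sequence of crossings, the most of the 6 that can be at Station Beta as the shuttle arrives there on crossings 5, 7 is 4, 5 respectively — never all 6.
So no plan with fewer than 9 crossings exists, and this one achieves 9:
1. Pilot goes to Station Beta with sample E and sample J.
2. Pilot goes back to Station Alpha with sample E.
3. Pilot goes to Station Beta with sample E and sample H.
4. Pilot goes back to Station Alpha with sample E.
5. Pilot goes to Station Beta with sample E and sample M.
6. Pilot goes back to Station Alpha with sample J.
7. Pilot goes to Station Beta with sample D and sample G.
8. Pilot goes back to Station Alpha with sample E.
9. Pilot goes to Station Beta with sample E and sample J.

9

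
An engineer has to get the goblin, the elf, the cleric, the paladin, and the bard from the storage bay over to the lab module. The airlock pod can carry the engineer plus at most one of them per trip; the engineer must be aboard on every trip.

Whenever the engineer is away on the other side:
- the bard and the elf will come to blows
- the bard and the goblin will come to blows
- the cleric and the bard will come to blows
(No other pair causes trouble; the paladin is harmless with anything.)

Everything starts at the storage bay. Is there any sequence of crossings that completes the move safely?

Following every safe sequence of crossings from the start, the most of the 5 that can be at the lab module as the airlock pod arrives there on crossings 1, 3, 5 is 1, 2, 3 respectively; the best ever achieved is 3 of 5.
From crossing 7 on, no configuration arises that was not already reachable earlier: only 18 distinct safe configurations (who is on which side, and where the airlock pod is) can ever be reached, none of them has everyone across, and every continuation just revisits them. So no valid plan exists.

No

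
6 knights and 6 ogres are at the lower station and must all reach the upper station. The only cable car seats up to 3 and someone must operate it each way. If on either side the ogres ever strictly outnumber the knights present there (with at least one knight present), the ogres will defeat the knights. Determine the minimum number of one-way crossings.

impossible

Following every safe sequence of crossings from the start, the most of the 12 that can be at the upper station as the cable car arrives there on crossings 1, 3, 5 is 3, 5, 6 respectively; the best ever achieved is 6 of 12.
From crossing 7 on, no configuration arises that was not already reachable earlier: only 17 distinct safe configurations (who is on which side, and where the cable car is) can ever be reached, none of them has everyone across, and every continuation just revisits them. They are: 0 knights + 0 ogres across (cable car back at the start); 0 knights + 1 ogre across (cable car there); 0 knights + 1 ogre across (cable car back at the start); 0 knights + 2 ogres across (cable car there); 0 knights + 2 ogres across (cable car back at the start); 0 knights + 3 ogres across (cable car there); 0 knights + 3 ogres across (cable car back at the start); 0 knights + 4 ogres across (cable car there); 0 knights + 4 ogres across (cable car back at the start); 0 knights + 5 ogres across (cable car there); 0 knights + 5 ogres across (cable car back at the start); 0 knights + 6 ogres across (cable car there); 1 knight + 1 ogre across (cable car there); 1 knight + 1 ogre across (cable car back at the start); 2 knights + 2 ogres across (cable car there); 2 knights + 2 ogres across (cable car back at the start); 3 knights + 3 ogres across (cable car there). So no valid plan exists.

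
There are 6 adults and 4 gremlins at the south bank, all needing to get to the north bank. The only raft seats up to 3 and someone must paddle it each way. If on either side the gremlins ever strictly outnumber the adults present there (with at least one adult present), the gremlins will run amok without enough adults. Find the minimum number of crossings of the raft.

Counting alone: each trip to the north bank takes at most 3 across and each return brings at least 1 back, so after t trips out (and t−1 returns) at most 3t − (t−1) of the 10 are across; that first reaches 10 at t = 5, so at least 9 crossings are needed.
The plan below uses exactly 9 crossings, so it is optimal:
1. 2 gremlins → the north bank.  (the south bank: 6A 2G; the north bank: 0A 2G)
2. 1 gremlin ← the south bank.  (the south bank: 6A 3G; the north bank: 0A 1G)
3. 3 gremlins → the north bank.  (the south bank: 6A 0G; the north bank: 0A 4G)
4. 1 gremlin ← the south bank.  (the south bank: 6A 1G; the north bank: 0A 3G)
5. 3 adults → the north bank.  (the south bank: 3A 1G; the north bank: 3A 3G)
6. 1 gremlin ← the south bank.  (the south bank: 3A 2G; the north bank: 3A 2G)
7. 1 adult and 2 gremlins → the north bank.  (the south bank: 2A 0G; the north bank: 4A 4G)
8. 1 gremlin ← the south bank.  (the south bank: 2A 1G; the north bank: 4A 3G)
9. 2 adults and 1 gremlin → the north bank.  (the south bank: 0A 0G; the north bank: 6A 4G)

9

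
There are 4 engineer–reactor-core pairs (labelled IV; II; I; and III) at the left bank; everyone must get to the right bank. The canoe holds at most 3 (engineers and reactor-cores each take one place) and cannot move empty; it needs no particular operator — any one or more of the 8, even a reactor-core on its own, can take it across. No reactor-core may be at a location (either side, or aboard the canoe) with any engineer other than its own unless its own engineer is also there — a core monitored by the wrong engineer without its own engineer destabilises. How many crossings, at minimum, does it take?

9

Counting alone: each trip to the right bank takes at most 3 across and each return brings at least 1 back, so after t trips out (and t−1 returns) at most 3t − (t−1) of the 8 are across; that first reaches 8 at t = 4, so at least 7 crossings are needed.
The safety rule pushes this higher. Following every safe sequence of crossings, the most of the 8 that can be at the right bank as the canoe arrives there on crossing 7 is 7 — never all 8.
So no plan with fewer than 9 crossings exists, and this one achieves 9:
1. engineer IV and reactor-core IV cross → the right bank.
2. engineer IV crosses ← the left bank.
3. engineer II, engineer IV, and reactor-core II cross → the right bank.
4. engineer IV and reactor-core IV cross ← the left bank.
5. engineer I, engineer III, and engineer IV cross → the right bank.
6. reactor-core II crosses ← the left bank.
7. reactor-core II and reactor-core IV cross → the right bank.
8. reactor-core IV crosses ← the left bank.
9. reactor-core I, reactor-core III, and reactor-core IV cross → the right bank.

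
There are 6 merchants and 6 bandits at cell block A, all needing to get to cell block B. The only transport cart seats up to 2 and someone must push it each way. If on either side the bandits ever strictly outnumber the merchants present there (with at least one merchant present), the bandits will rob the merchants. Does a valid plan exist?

Following every safe sequence of crossings from the start, the most of the 12 that can be at cell block B as the transport cart arrives there on crossings 1, 3, 5, 7, 9 is 2, 3, 4, 5, 6 respectively; the best ever achieved is 6 of 12.
From crossing 11 on, no configuration arises that was not already reachable earlier: only 15 distinct safe configurations (who is on which side, and where the transport cart is) can ever be reached, none of them has everyone across, and every continuation just revisits them. They are: 0 merchants + 0 bandits across (transport cart back at the start); 0 merchants + 1 bandit across (transport cart there); 0 merchants + 1 bandit across (transport cart back at the start); 0 merchants + 2 bandits across (transport cart there); 0 merchants + 2 bandits across (transport cart back at the start); 0 merchants + 3 bandits across (transport cart there); 0 merchants + 3 bandits across (transport cart back at the start); 0 merchants + 4 bandits across (transport cart there); 0 merchants + 4 bandits across (transport cart back at the start); 0 merchants + 5 bandits across (transport cart there); 0 merchants + 5 bandits across (transport cart back at the start); 0 merchants + 6 bandits across (transport cart there); 1 merchant + 1 bandit across (transport cart there); 1 merchant + 1 bandit across (transport cart back at the start); 2 merchants + 2 bandits across (transport cart there). So no valid plan exists.

No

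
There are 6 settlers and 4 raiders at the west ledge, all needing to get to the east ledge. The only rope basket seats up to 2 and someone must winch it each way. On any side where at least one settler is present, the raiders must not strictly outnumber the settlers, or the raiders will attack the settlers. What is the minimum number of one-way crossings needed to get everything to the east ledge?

Counting alone: each trip to the east ledge takes at most 2 across and each return brings at least 1 back, so after t trips out (and t−1 returns) at most 2t − (t−1) of the 10 are across; that first reaches 10 at t = 9, so at least 17 crossings are needed.
The plan below uses exactly 17 crossings, so it is optimal:
1. 2 raiders → the east ledge.  (the west ledge: 6S 2R; the east ledge: 0S 2R)
2. 1 raider ← the west ledge.  (the west ledge: 6S 3R; the east ledge: 0S 1R)
3. 2 raiders → the east ledge.  (the west ledge: 6S 1R; the east ledge: 0S 3R)
4. 1 raider ← the west ledge.  (the west ledge: 6S 2R; the east ledge: 0S 2R)
5. 2 settlers → the east ledge.  (the west ledge: 4S 2R; the east ledge: 2S 2R)
6. 1 raider ← the west ledge.  (the west ledge: 4S 3R; the east ledge: 2S 1R)
7. 1 settler and 1 raider → the east ledge.  (the west ledge: 3S 2R; the east ledge: 3S 2R)
8. 1 raider ← the west ledge.  (the west ledge: 3S 3R; the east ledge: 3S 1R)
9. 2 raiders → the east ledge.  (the west ledge: 3S 1R; the east ledge: 3S 3R)
10. 1 raider ← the west ledge.  (the west ledge: 3S 2R; the east ledge: 3S 2R)
11. 1 settler and 1 raider → the east ledge.  (the west ledge: 2S 1R; the east ledge: 4S 3R)
12. 1 raider ← the west ledge.  (the west ledge: 2S 2R; the east ledge: 4S 2R)
13. 2 raiders → the east ledge.  (the west ledge: 2S 0R; the east ledge: 4S 4R)
14. 1 raider ← the west ledge.  (the west ledge: 2S 1R; the east ledge: 4S 3R)
15. 1 settler and 1 raider → the east ledge.  (the west ledge: 1S 0R; the east ledge: 5S 4R)
16. 1 raider ← the west ledge.  (the west ledge: 1S 1R; the east ledge: 5S 3R)
17. 1 settler and 1 raider → the east ledge.  (the west ledge: 0S 0R; the east ledge: 6S 4R)

17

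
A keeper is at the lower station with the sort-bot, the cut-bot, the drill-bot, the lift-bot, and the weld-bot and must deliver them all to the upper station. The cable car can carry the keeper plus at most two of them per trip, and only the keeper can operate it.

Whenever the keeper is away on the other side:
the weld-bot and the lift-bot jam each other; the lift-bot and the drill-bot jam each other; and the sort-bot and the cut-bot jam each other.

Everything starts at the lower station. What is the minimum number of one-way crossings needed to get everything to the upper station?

5

Counting alone: the keeper can take at most 2 across per trip to the upper station, so moving all 5 needs at least 3 loaded trips out, with a return between consecutive ones — at least 5 crossings.
The plan below uses exactly 5 crossings, so it is optimal:
1. Keeper goes to the upper station with the lift-bot and the sort-bot.
2. Keeper goes back to the lower station alone.
3. Keeper goes to the upper station with the drill-bot and the weld-bot.
4. Keeper goes back to the lower station with the lift-bot.
5. Keeper goes to the upper station with the cut-bot and the lift-bot.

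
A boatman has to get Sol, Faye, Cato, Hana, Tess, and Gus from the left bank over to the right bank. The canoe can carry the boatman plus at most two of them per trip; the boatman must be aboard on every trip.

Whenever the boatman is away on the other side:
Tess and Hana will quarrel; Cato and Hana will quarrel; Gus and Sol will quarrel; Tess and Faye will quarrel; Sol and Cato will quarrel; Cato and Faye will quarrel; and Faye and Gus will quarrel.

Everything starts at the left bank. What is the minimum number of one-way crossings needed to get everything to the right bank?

impossible

Whatever the first load, the items left behind include a forbidden pair without the boatman. No opening move is safe, so no plan exists.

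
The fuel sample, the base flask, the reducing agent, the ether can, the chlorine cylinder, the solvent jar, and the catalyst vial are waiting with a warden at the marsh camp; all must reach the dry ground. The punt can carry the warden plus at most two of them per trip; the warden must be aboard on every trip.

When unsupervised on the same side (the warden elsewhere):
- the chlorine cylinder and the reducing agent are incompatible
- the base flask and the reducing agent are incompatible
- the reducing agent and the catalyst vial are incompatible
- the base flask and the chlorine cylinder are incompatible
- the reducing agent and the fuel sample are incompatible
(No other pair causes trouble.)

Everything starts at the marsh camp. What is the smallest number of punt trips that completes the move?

Counting alone: the warden can take at most 2 across per trip to the dry ground, so moving all 7 needs at least 4 loaded trips out, with a return between consecutive ones — at least 7 crossings.
The safety rule pushes this higher. Following every safe sequence of crossings, the most of the 7 that can be at the dry ground as the punt arrives there on crossings 7, 9 is 5, 6 respectively — never all 7.
So no plan with fewer than 11 crossings exists, and this one achieves 11:
1. Warden goes to the dry ground with the base flask and the reducing agent.  [the marsh camp: the catalyst vial, the chlorine cylinder, the ether can, the fuel sample, the solvent jar | the dry ground: the base flask, the reducing agent]
2. Warden goes back to the marsh camp with the base flask.  [the marsh camp: the base flask, the catalyst vial, the chlorine cylinder, the ether can, the fuel sample, the solvent jar | the dry ground: the reducing agent]
3. Warden goes to the dry ground with the base flask and the fuel sample.  [the marsh camp: the catalyst vial, the chlorine cylinder, the ether can, the solvent jar | the dry ground: the base flask, the fuel sample, the reducing agent]
4. Warden goes back to the marsh camp with the reducing agent.  [the marsh camp: the catalyst vial, the chlorine cylinder, the ether can, the reducing agent, the solvent jar | the dry ground: the base flask, the fuel sample]
5. Warden goes to the dry ground with the ether can and the reducing agent.  [the marsh camp: the catalyst vial, the chlorine cylinder, the solvent jar | the dry ground: the base flask, the ether can, the fuel sample, the reducing agent]
6. Warden goes back to the marsh camp with the reducing agent.  [the marsh camp: the catalyst vial, the chlorine cylinder, the reducing agent, the solvent jar | the dry ground: the base flask, the ether can, the fuel sample]
7. Warden goes to the dry ground with the reducing agent and the solvent jar.  [the marsh camp: the catalyst vial, the chlorine cylinder | the dry ground: the base flask, the ether can, the fuel sample, the reducing agent, the solvent jar]
8. Warden goes back to the marsh camp with the reducing agent.  [the marsh camp: the catalyst vial, the chlorine cylinder, the reducing agent | the dry ground: the base flask, the ether can, the fuel sample, the solvent jar]
9. Warden goes to the dry ground with the catalyst vial and the reducing agent.  [the marsh camp: the chlorine cylinder | the dry ground: the base flask, the catalyst vial, the ether can, the fuel sample, the reducing agent, the solvent jar]
10. Warden goes back to the marsh camp with the reducing agent.  [the marsh camp: the chlorine cylinder, the reducing agent | the dry ground: the base flask, the catalyst vial, the ether can, the fuel sample, the solvent jar]
11. Warden goes to the dry ground with the chlorine cylinder and the reducing agent.  [the marsh camp: — | the dry ground: the base flask, the catalyst vial, the chlorine cylinder, the ether can, the fuel sample, the reducing agent, the solvent jar]

11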